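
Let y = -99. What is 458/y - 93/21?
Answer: -6275/693 ≈ -9.0548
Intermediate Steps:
458/y - 93/21 = 458/(-99) - 93/21 = 458*(-1/99) - 93*1/21 = -458/99 - 31/7 = -6275/693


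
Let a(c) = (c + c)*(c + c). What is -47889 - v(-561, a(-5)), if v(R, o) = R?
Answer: -47328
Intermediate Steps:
a(c) = 4*c² (a(c) = (2*c)*(2*c) = 4*c²)
-47889 - v(-561, a(-5)) = -47889 - 1*(-561) = -47889 + 561 = -47328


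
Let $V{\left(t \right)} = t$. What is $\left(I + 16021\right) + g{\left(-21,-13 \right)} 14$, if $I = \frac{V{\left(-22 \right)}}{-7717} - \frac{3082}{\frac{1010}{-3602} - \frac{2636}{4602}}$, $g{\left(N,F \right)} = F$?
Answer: $\frac{530732399464149}{27285174391} \approx 19451.0$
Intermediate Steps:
$I = \frac{98562522285100}{27285174391}$ ($I = - \frac{22}{-7717} - \frac{3082}{\frac{1010}{-3602} - \frac{2636}{4602}} = \left(-22\right) \left(- \frac{1}{7717}\right) - \frac{3082}{1010 \left(- \frac{1}{3602}\right) - \frac{1318}{2301}} = \frac{22}{7717} - \frac{3082}{- \frac{505}{1801} - \frac{1318}{2301}} = \frac{22}{7717} - \frac{3082}{- \frac{3535723}{4144101}} = \frac{22}{7717} - - \frac{12772119282}{3535723} = \frac{22}{7717} + \frac{12772119282}{3535723} = \frac{98562522285100}{27285174391} \approx 3612.3$)
$\left(I + 16021\right) + g{\left(-21,-13 \right)} 14 = \left(\frac{98562522285100}{27285174391} + 16021\right) - 182 = \frac{535698301203311}{27285174391} - 182 = \frac{530732399464149}{27285174391}$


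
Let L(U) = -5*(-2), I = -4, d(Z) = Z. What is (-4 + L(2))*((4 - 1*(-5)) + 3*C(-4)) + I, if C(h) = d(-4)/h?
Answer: 68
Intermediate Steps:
C(h) = -4/h
L(U) = 10
(-4 + L(2))*((4 - 1*(-5)) + 3*C(-4)) + I = (-4 + 10)*((4 - 1*(-5)) + 3*(-4/(-4))) - 4 = 6*((4 + 5) + 3*(-4*(-¼))) - 4 = 6*(9 + 3*1) - 4 = 6*(9 + 3) - 4 = 6*12 - 4 = 72 - 4 = 68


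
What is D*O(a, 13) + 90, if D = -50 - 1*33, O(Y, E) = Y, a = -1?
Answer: 173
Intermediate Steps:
D = -83 (D = -50 - 33 = -83)
D*O(a, 13) + 90 = -83*(-1) + 90 = 83 + 90 = 173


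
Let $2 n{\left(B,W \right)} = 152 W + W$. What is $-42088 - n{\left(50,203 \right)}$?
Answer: $- \frac{115235}{2} \approx -57618.0$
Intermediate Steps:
$n{\left(B,W \right)} = \frac{153 W}{2}$ ($n{\left(B,W \right)} = \frac{152 W + W}{2} = \frac{153 W}{2}$)
$-42088 - n{\left(50,203 \right)} = -42088 - \frac{153}{2} \cdot 203 = -42088 - \frac{31059}{2} = - \frac{115235}{2}$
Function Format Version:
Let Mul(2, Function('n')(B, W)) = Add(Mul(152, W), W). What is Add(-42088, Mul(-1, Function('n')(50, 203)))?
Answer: Rational(-115235, 2) ≈ -57618.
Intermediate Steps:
Function('n')(B, W) = Mul(Rational(153, 2), W) (Function('n')(B, W) = Mul(Rational(1, 2), Add(Mul(152, W), W)) = Mul(Rational(1, 2), Mul(153, W)) = Mul(Rational(153, 2), W))
Add(-42088, Mul(-1, Function('n')(50, 203))) = Add(-42088, Mul(-1, Mul(Rational(153, 2), 203))) = Add(-42088, Mul(-1, Rational(31059, 2))) = Add(-42088, Rational(-31059, 2)) = Rational(-115235, 2)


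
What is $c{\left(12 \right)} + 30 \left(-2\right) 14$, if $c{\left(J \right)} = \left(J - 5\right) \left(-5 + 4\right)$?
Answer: $-847$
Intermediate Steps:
$c{\left(J \right)} = 5 - J$ ($c{\left(J \right)} = \left(-5 + J\right) \left(-1\right) = 5 - J$)
$c{\left(12 \right)} + 30 \left(-2\right) 14 = \left(5 - 12\right) + 30 \left(-2\right) 14 = \left(5 - 12\right) - 840 = -7 - 840 = -847$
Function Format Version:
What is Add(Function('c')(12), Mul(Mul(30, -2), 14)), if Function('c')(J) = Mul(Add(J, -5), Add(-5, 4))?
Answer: -847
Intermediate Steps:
Function('c')(J) = Add(5, Mul(-1, J)) (Function('c')(J) = Mul(Add(-5, J), -1) = Add(5, Mul(-1, J)))
Add(Function('c')(12), Mul(Mul(30, -2), 14)) = Add(Add(5, Mul(-1, 12)), Mul(Mul(30, -2), 14)) = Add(Add(5, -12), Mul(-60, 14)) = Add(-7, -840) = -847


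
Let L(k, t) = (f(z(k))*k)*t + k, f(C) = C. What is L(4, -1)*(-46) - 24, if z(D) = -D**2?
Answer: -3152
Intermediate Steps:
L(k, t) = k - t*k**3 (L(k, t) = ((-k**2)*k)*t + k = (-k**3)*t + k = -t*k**3 + k = k - t*k**3)
L(4, -1)*(-46) - 24 = (4 - 1*(-1)*4**3)*(-46) - 24 = (4 - 1*(-1)*64)*(-46) - 24 = (4 + 64)*(-46) - 24 = 68*(-46) - 24 = -3128 - 24 = -3152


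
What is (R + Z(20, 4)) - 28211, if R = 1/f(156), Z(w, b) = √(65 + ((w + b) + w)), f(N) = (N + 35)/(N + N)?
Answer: -5387989/191 + √109 ≈ -28199.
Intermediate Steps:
f(N) = (35 + N)/(2*N) (f(N) = (35 + N)/((2*N)) = (35 + N)*(1/(2*N)) = (35 + N)/(2*N))
Z(w, b) = √(65 + b + 2*w) (Z(w, b) = √(65 + ((b + w) + w)) = √(65 + (b + 2*w)) = √(65 + b + 2*w))
R = 312/191 (R = 1/((½)*(35 + 156)/156) = 1/((½)*(1/156)*191) = 1/(191/312) = 312/191 ≈ 1.6335)
(R + Z(20, 4)) - 28211 = (312/191 + √(65 + 4 + 2*20)) - 28211 = (312/191 + √(65 + 4 + 40)) - 28211 = (312/191 + √109) - 28211 = -5387989/191 + √109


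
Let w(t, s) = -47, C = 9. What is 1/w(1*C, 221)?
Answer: -1/47 ≈ -0.021277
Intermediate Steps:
1/w(1*C, 221) = 1/(-47) = -1/47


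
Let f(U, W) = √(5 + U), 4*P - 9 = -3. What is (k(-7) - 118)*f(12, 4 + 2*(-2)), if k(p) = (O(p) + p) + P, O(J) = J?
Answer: -261*√17/2 ≈ -538.07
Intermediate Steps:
P = 3/2 (P = 9/4 + (¼)*(-3) = 9/4 - ¾ = 3/2 ≈ 1.5000)
k(p) = 3/2 + 2*p (k(p) = (p + p) + 3/2 = 2*p + 3/2 = 3/2 + 2*p)
(k(-7) - 118)*f(12, 4 + 2*(-2)) = ((3/2 + 2*(-7)) - 118)*√(5 + 12) = ((3/2 - 14) - 118)*√17 = (-25/2 - 118)*√17 = -261*√17/2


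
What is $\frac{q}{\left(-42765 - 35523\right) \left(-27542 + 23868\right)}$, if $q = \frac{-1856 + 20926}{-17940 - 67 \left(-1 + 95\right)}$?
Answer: $- \frac{9535}{3485789327328} \approx -2.7354 \cdot 10^{-9}$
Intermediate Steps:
$q = - \frac{9535}{12119}$ ($q = \frac{19070}{-17940 - 6298} = \frac{19070}{-24238} = 19070 \left(- \frac{1}{24238}\right) = - \frac{9535}{12119} \approx -0.78678$)
$\frac{q}{\left(-42765 - 35523\right) \left(-27542 + 23868\right)} = - \frac{9535}{12119 \left(-42765 - 35523\right) \left(-27542 + 23868\right)} = - \frac{9535}{12119 \left(\left(-78288\right) \left(-3674\right)\right)} = - \frac{9535}{12119 \cdot 287630112} = \left(- \frac{9535}{12119}\right) \frac{1}{287630112} = - \frac{9535}{3485789327328}$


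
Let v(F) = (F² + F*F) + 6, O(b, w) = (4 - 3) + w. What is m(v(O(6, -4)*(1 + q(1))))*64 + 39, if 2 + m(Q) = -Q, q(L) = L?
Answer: -5081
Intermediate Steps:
O(b, w) = 1 + w
v(F) = 6 + 2*F² (v(F) = (F² + F²) + 6 = 2*F² + 6 = 6 + 2*F²)
m(Q) = -2 - Q
m(v(O(6, -4)*(1 + q(1))))*64 + 39 = (-2 - (6 + 2*((1 - 4)*(1 + 1))²))*64 + 39 = (-2 - (6 + 2*(-3*2)²))*64 + 39 = (-2 - (6 + 2*(-6)²))*64 + 39 = (-2 - (6 + 2*36))*64 + 39 = (-2 - (6 + 72))*64 + 39 = (-2 - 1*78)*64 + 39 = (-2 - 78)*64 + 39 = -80*64 + 39 = -5120 + 39 = -5081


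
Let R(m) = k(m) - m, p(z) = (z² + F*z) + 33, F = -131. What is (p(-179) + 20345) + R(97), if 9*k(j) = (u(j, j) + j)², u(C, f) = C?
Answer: 719575/9 ≈ 79953.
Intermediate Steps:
k(j) = 4*j²/9 (k(j) = (j + j)²/9 = (2*j)²/9 = (4*j²)/9 = 4*j²/9)
p(z) = 33 + z² - 131*z (p(z) = (z² - 131*z) + 33 = 33 + z² - 131*z)
R(m) = -m + 4*m²/9 (R(m) = 4*m²/9 - m = -m + 4*m²/9)
(p(-179) + 20345) + R(97) = ((33 + (-179)² - 131*(-179)) + 20345) + (⅑)*97*(-9 + 4*97) = ((33 + 32041 + 23449) + 20345) + (⅑)*97*(-9 + 388) = (55523 + 20345) + (⅑)*97*379 = 75868 + 36763/9 = 719575/9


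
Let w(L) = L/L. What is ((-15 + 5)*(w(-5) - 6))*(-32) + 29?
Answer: -1571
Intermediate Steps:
w(L) = 1
((-15 + 5)*(w(-5) - 6))*(-32) + 29 = ((-15 + 5)*(1 - 6))*(-32) + 29 = -10*(-5)*(-32) + 29 = 50*(-32) + 29 = -1600 + 29 = -1571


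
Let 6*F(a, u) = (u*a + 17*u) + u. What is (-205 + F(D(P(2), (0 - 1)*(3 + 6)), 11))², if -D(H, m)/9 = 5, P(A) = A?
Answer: 259081/4 ≈ 64770.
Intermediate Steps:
D(H, m) = -45 (D(H, m) = -9*5 = -45)
F(a, u) = 3*u + a*u/6 (F(a, u) = ((u*a + 17*u) + u)/6 = ((a*u + 17*u) + u)/6 = ((17*u + a*u) + u)/6 = (18*u + a*u)/6 = 3*u + a*u/6)
(-205 + F(D(P(2), (0 - 1)*(3 + 6)), 11))² = (-205 + (⅙)*11*(18 - 45))² = (-205 + (⅙)*11*(-27))² = (-205 - 99/2)² = (-509/2)² = 259081/4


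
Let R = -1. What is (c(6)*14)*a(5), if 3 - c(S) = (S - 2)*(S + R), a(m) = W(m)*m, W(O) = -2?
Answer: 2380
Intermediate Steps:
a(m) = -2*m
c(S) = 3 - (-1 + S)*(-2 + S) (c(S) = 3 - (S - 2)*(S - 1) = 3 - (-2 + S)*(-1 + S) = 3 - (-1 + S)*(-2 + S))
(c(6)*14)*a(5) = ((1 - 1*6² + 3*6)*14)*(-2*5) = ((1 - 1*36 + 18)*14)*(-10) = ((1 - 36 + 18)*14)*(-10) = -17*14*(-10) = -238*(-10) = 2380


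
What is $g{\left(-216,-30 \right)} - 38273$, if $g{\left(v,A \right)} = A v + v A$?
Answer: $-25313$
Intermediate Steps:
$g{\left(v,A \right)} = 2 A v$ ($g{\left(v,A \right)} = A v + A v = 2 A v$)
$g{\left(-216,-30 \right)} - 38273 = 2 \left(-30\right) \left(-216\right) - 38273 = 12960 - 38273 = -25313$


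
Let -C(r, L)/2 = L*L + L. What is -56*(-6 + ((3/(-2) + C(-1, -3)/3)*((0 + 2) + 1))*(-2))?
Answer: -1512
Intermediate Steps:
C(r, L) = -2*L - 2*L² (C(r, L) = -2*(L*L + L) = -2*(L² + L) = -2*(L + L²) = -2*L - 2*L²)
-56*(-6 + ((3/(-2) + C(-1, -3)/3)*((0 + 2) + 1))*(-2)) = -56*(-6 + ((3/(-2) - 2*(-3)*(1 - 3)/3)*((0 + 2) + 1))*(-2)) = -56*(-6 + ((3*(-½) - 2*(-3)*(-2)*(⅓))*(2 + 1))*(-2)) = -56*(-6 + ((-3/2 - 12*⅓)*3)*(-2)) = -56*(-6 + ((-3/2 - 4)*3)*(-2)) = -56*(-6 - 11/2*3*(-2)) = -56*(-6 - 33/2*(-2)) = -56*(-6 + 33) = -56*27 = -1512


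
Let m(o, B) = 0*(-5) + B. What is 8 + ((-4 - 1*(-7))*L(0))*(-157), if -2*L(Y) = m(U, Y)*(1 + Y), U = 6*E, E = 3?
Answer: 8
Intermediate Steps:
U = 18 (U = 6*3 = 18)
m(o, B) = B (m(o, B) = 0 + B = B)
L(Y) = -Y*(1 + Y)/2
8 + ((-4 - 1*(-7))*L(0))*(-157) = 8 + ((-4 - 1*(-7))*(-1/2*0*(1 + 0)))*(-157) = 8 + ((-4 + 7)*(-1/2*0*1))*(-157) = 8 + (3*0)*(-157) = 8 + 0*(-157) = 8 + 0 = 8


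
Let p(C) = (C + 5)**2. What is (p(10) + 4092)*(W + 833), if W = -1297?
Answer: -2003088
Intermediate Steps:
p(C) = (5 + C)**2
(p(10) + 4092)*(W + 833) = ((5 + 10)**2 + 4092)*(-1297 + 833) = (15**2 + 4092)*(-464) = (225 + 4092)*(-464) = 4317*(-464) = -2003088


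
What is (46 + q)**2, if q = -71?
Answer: 625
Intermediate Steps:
(46 + q)**2 = (46 - 71)**2 = (-25)**2 = 625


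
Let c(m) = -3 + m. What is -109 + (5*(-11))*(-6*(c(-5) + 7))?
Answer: -439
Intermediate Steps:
-109 + (5*(-11))*(-6*(c(-5) + 7)) = -109 + (5*(-11))*(-6*((-3 - 5) + 7)) = -109 - (-330)*(-8 + 7) = -109 - (-330)*(-1) = -109 - 55*6 = -109 - 330 = -439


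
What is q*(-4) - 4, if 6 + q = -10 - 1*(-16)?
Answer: -4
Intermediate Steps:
q = 0 (q = -6 + (-10 - 1*(-16)) = -6 + (-10 + 16) = -6 + 6 = 0)
q*(-4) - 4 = 0*(-4) - 4 = 0 - 4 = -4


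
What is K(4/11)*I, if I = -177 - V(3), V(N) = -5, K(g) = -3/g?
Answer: 1419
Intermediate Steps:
I = -172 (I = -177 - 1*(-5) = -177 + 5 = -172)
K(4/11)*I = -3/(4/11)*(-172) = -3/(4*(1/11))*(-172) = -3/4/11*(-172) = -3*11/4*(-172) = -33/4*(-172) = 1419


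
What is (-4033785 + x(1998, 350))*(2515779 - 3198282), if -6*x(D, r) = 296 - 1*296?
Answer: 2753070363855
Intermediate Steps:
x(D, r) = 0 (x(D, r) = -(296 - 1*296)/6 = -(296 - 296)/6 = -⅙*0 = 0)
(-4033785 + x(1998, 350))*(2515779 - 3198282) = (-4033785 + 0)*(2515779 - 3198282) = -4033785*(-682503) = 2753070363855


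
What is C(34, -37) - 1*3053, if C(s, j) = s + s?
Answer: -2985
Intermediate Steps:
C(s, j) = 2*s
C(34, -37) - 1*3053 = 2*34 - 1*3053 = 68 - 3053 = -2985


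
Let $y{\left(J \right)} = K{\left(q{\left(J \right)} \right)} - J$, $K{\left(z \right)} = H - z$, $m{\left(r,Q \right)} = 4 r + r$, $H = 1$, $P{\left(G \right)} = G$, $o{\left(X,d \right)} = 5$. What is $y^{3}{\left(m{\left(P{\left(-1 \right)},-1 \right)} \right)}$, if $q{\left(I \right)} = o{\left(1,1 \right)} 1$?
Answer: $1$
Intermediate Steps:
$m{\left(r,Q \right)} = 5 r$
$q{\left(I \right)} = 5$ ($q{\left(I \right)} = 5 \cdot 1 = 5$)
$K{\left(z \right)} = 1 - z$
$y{\left(J \right)} = -4 - J$ ($y{\left(J \right)} = \left(1 - 5\right) - J = -4 - J$)
$y^{3}{\left(m{\left(P{\left(-1 \right)},-1 \right)} \right)} = \left(-4 - 5 \left(-1\right)\right)^{3} = \left(-4 - -5\right)^{3} = \left(-4 + 5\right)^{3} = 1^{3} = 1$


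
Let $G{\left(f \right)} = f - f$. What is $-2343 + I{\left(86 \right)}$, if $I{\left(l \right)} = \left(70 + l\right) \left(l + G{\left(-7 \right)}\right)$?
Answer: $11073$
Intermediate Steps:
$G{\left(f \right)} = 0$
$I{\left(l \right)} = l \left(70 + l\right)$ ($I{\left(l \right)} = \left(70 + l\right) \left(l + 0\right) = \left(70 + l\right) l = l \left(70 + l\right)$)
$-2343 + I{\left(86 \right)} = -2343 + 86 \left(70 + 86\right) = -2343 + 86 \cdot 156 = -2343 + 13416 = 11073$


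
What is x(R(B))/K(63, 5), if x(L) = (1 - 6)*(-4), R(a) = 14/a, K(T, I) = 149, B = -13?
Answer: 20/149 ≈ 0.13423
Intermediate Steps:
x(L) = 20 (x(L) = -5*(-4) = 20)
x(R(B))/K(63, 5) = 20/149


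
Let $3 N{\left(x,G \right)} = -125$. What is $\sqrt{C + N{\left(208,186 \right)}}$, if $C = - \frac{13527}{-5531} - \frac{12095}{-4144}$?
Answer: $\frac{i \sqrt{10727628078523587}}{17190348} \approx 6.0251 i$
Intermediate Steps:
$N{\left(x,G \right)} = - \frac{125}{3}$ ($N{\left(x,G \right)} = \frac{1}{3} \left(-125\right) = - \frac{125}{3}$)
$C = \frac{122953333}{22920464}$ ($C = \left(-13527\right) \left(- \frac{1}{5531}\right) - - \frac{12095}{4144} = \frac{13527}{5531} + \frac{12095}{4144} = \frac{122953333}{22920464} \approx 5.3643$)
$\sqrt{C + N{\left(208,186 \right)}} = \sqrt{\frac{122953333}{22920464} - \frac{125}{3}} = \sqrt{- \frac{2496198001}{68761392}} = \frac{i \sqrt{10727628078523587}}{17190348}$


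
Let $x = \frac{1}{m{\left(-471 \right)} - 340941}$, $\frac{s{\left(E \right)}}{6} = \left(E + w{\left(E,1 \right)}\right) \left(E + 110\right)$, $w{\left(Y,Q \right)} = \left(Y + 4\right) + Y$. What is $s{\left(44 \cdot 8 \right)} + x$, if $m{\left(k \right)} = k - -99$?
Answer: $\frac{1002886814159}{341313} \approx 2.9383 \cdot 10^{6}$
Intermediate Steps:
$m{\left(k \right)} = 99 + k$ ($m{\left(k \right)} = k + 99 = 99 + k$)
$w{\left(Y,Q \right)} = 4 + 2 Y$ ($w{\left(Y,Q \right)} = \left(4 + Y\right) + Y = 4 + 2 Y$)
$s{\left(E \right)} = 6 \left(4 + 3 E\right) \left(110 + E\right)$ ($s{\left(E \right)} = 6 \left(E + \left(4 + 2 E\right)\right) \left(E + 110\right) = 6 \left(4 + 3 E\right) \left(110 + E\right)$)
$x = - \frac{1}{341313}$ ($x = \frac{1}{\left(99 - 471\right) - 340941} = \frac{1}{-372 - 340941} = \frac{1}{-341313} = - \frac{1}{341313} \approx -2.9299 \cdot 10^{-6}$)
$s{\left(44 \cdot 8 \right)} + x = \left(2640 + 18 \left(44 \cdot 8\right)^{2} + 2004 \cdot 44 \cdot 8\right) - \frac{1}{341313} = \left(2640 + 18 \cdot 352^{2} + 2004 \cdot 352\right) - \frac{1}{341313} = \left(2640 + 18 \cdot 123904 + 705408\right) - \frac{1}{341313} = \left(2640 + 2230272 + 705408\right) - \frac{1}{341313} = 2938320 - \frac{1}{341313} = \frac{1002886814159}{341313}$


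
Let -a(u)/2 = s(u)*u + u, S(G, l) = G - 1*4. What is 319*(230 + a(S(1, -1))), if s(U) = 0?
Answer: 75284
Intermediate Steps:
S(G, l) = -4 + G (S(G, l) = G - 4 = -4 + G)
a(u) = -2*u (a(u) = -2*(0*u + u) = -2*(0 + u) = -2*u)
319*(230 + a(S(1, -1))) = 319*(230 - 2*(-4 + 1)) = 319*(230 - 2*(-3)) = 319*(230 + 6) = 319*236 = 75284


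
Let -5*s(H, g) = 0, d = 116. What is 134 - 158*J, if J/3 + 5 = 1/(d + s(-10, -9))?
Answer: 144995/58 ≈ 2499.9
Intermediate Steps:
s(H, g) = 0 (s(H, g) = -⅕*0 = 0)
J = -1737/116 (J = -15 + 3/(116 + 0) = -15 + 3/116 = -1737/116 ≈ -14.974)
134 - 158*J = 134 - 158*(-1737/116) = 134 + 137223/58 = 144995/58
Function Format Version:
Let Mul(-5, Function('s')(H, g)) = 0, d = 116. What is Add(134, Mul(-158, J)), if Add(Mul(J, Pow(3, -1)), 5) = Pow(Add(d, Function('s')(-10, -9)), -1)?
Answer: Rational(144995, 58) ≈ 2499.9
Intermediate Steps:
Function('s')(H, g) = 0 (Function('s')(H, g) = Mul(Rational(-1, 5), 0) = 0)
J = Rational(-1737, 116) (J = Add(-15, Mul(3, Pow(Add(116, 0), -1))) = Add(-15, Mul(3, Pow(116, -1))) = Add(-15, Mul(3, Rational(1, 116))) = Add(-15, Rational(3, 116)) = Rational(-1737, 116) ≈ -14.974)
Add(134, Mul(-158, J)) = Add(134, Mul(-158, Rational(-1737, 116))) = Add(134, Rational(137223, 58)) = Rational(144995, 58)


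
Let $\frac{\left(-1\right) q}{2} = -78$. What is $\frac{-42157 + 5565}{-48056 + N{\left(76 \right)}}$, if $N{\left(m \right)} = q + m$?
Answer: $\frac{2287}{2989} \approx 0.76514$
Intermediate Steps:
$q = 156$ ($q = \left(-2\right) \left(-78\right) = 156$)
$N{\left(m \right)} = 156 + m$
$\frac{-42157 + 5565}{-48056 + N{\left(76 \right)}} = \frac{-42157 + 5565}{-48056 + \left(156 + 76\right)} = - \frac{36592}{-48056 + 232} = - \frac{36592}{-47824} = \left(-36592\right) \left(- \frac{1}{47824}\right) = \frac{2287}{2989}$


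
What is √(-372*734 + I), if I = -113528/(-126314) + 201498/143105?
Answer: I*√22304265792443667041961890/9038082485 ≈ 522.54*I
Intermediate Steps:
I = 20849221406/9038082485 (I = -113528*(-1/126314) + 201498*(1/143105) = 56764/63157 + 201498/143105 = 20849221406/9038082485 ≈ 2.3068)
√(-372*734 + I) = √(-372*734 + 20849221406/9038082485) = √(-273048 + 20849221406/9038082485) = √(-2467809497142874/9038082485) = I*√22304265792443667041961890/9038082485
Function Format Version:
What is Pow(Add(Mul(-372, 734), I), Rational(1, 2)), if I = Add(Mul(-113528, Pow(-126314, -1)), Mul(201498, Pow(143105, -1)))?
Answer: Mul(Rational(1, 9038082485), I, Pow(22304265792443667041961890, Rational(1, 2))) ≈ Mul(522.54, I)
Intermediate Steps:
I = Rational(20849221406, 9038082485) (I = Add(Mul(-113528, Rational(-1, 126314)), Mul(201498, Rational(1, 143105))) = Add(Rational(56764, 63157), Rational(201498, 143105)) = Rational(20849221406, 9038082485) ≈ 2.3068)
Pow(Add(Mul(-372, 734), I), Rational(1, 2)) = Pow(Add(Mul(-372, 734), Rational(20849221406, 9038082485)), Rational(1, 2)) = Pow(Add(-273048, Rational(20849221406, 9038082485)), Rational(1, 2)) = Pow(Rational(-2467809497142874, 9038082485), Rational(1, 2)) = Mul(Rational(1, 9038082485), I, Pow(22304265792443667041961890, Rational(1, 2)))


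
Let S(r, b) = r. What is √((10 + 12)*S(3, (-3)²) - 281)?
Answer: I*√215 ≈ 14.663*I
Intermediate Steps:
√((10 + 12)*S(3, (-3)²) - 281) = √((10 + 12)*3 - 281) = √(22*3 - 281) = √(66 - 281) = √(-215) = I*√215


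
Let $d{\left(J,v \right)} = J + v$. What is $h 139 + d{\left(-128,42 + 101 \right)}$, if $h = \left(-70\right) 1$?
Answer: $-9715$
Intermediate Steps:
$h = -70$
$h 139 + d{\left(-128,42 + 101 \right)} = \left(-70\right) 139 + \left(-128 + \left(42 + 101\right)\right) = -9730 + \left(-128 + 143\right) = -9730 + 15 = -9715$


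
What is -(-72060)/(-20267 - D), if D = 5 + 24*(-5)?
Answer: -18015/5038 ≈ -3.5758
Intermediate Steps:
D = -115 (D = 5 - 120 = -115)
-(-72060)/(-20267 - D) = -(-72060)/(-20267 - 1*(-115)) = -(-72060)/(-20267 + 115) = -(-72060)/(-20152) = -(-72060)*(-1)/20152 = -1*18015/5038 = -18015/5038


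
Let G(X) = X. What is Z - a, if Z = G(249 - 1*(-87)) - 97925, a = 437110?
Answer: -534699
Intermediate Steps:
Z = -97589 (Z = (249 - 1*(-87)) - 97925 = (249 + 87) - 97925 = 336 - 97925 = -97589)
Z - a = -97589 - 1*437110 = -97589 - 437110 = -534699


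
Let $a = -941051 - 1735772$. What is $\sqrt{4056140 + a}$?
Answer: $\sqrt{1379317} \approx 1174.4$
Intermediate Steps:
$a = -2676823$ ($a = -941051 - 1735772 = -2676823$)
$\sqrt{4056140 + a} = \sqrt{4056140 - 2676823} = \sqrt{1379317}$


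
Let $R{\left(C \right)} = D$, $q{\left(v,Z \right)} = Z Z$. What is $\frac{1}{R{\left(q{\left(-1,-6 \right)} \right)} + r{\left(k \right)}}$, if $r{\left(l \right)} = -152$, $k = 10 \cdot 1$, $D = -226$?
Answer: $- \frac{1}{378} \approx -0.0026455$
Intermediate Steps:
$q{\left(v,Z \right)} = Z^{2}$
$R{\left(C \right)} = -226$
$k = 10$
$\frac{1}{R{\left(q{\left(-1,-6 \right)} \right)} + r{\left(k \right)}} = \frac{1}{-226 - 152} = \frac{1}{-378} = - \frac{1}{378}$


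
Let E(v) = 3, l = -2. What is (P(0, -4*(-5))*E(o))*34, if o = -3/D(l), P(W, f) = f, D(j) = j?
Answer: 2040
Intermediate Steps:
o = 3/2 (o = -3/(-2) = -3*(-½) = 3/2 ≈ 1.5000)
(P(0, -4*(-5))*E(o))*34 = (-4*(-5)*3)*34 = (20*3)*34 = 60*34 = 2040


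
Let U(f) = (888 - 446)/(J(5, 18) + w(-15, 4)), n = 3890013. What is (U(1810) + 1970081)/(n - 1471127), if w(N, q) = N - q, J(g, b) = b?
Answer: 1969639/2418886 ≈ 0.81427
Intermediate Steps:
U(f) = -442 (U(f) = (888 - 446)/(18 + (-15 - 1*4)) = 442/(18 + (-15 - 4)) = 442/(18 - 19) = 442/(-1) = 442*(-1) = -442)
(U(1810) + 1970081)/(n - 1471127) = (-442 + 1970081)/(3890013 - 1471127) = 1969639/2418886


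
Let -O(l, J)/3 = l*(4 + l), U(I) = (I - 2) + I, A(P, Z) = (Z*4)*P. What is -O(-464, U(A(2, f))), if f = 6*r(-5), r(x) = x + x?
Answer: 640320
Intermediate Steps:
r(x) = 2*x
f = -60 (f = 6*(2*(-5)) = 6*(-10) = -60)
A(P, Z) = 4*P*Z (A(P, Z) = (4*Z)*P = 4*P*Z)
U(I) = -2 + 2*I (U(I) = (-2 + I) + I = -2 + 2*I)
O(l, J) = -3*l*(4 + l)
-O(-464, U(A(2, f))) = -(-3)*(-464)*(4 - 464) = -(-3)*(-464)*(-460) = -1*(-640320) = 640320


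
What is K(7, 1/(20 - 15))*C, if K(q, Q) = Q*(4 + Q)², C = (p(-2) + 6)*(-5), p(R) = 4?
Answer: -882/5 ≈ -176.40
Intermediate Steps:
C = -50 (C = (4 + 6)*(-5) = 10*(-5) = -50)
K(7, 1/(20 - 15))*C = ((4 + 1/(20 - 15))²/(20 - 15))*(-50) = ((4 + 1/5)²/5)*(-50) = ((4 + ⅕)²/5)*(-50) = ((21/5)²/5)*(-50) = ((⅕)*(441/25))*(-50) = (441/125)*(-50) = -882/5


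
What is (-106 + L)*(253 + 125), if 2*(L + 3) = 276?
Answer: 10962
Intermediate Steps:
L = 135 (L = -3 + (1/2)*276 = -3 + 138 = 135)
(-106 + L)*(253 + 125) = (-106 + 135)*(253 + 125) = 29*378 = 10962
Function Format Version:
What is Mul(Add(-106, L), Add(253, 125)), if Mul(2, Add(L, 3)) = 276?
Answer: 10962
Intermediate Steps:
L = 135 (L = Add(-3, Mul(Rational(1, 2), 276)) = Add(-3, 138) = 135)
Mul(Add(-106, L), Add(253, 125)) = Mul(Add(-106, 135), Add(253, 125)) = Mul(29, 378) = 10962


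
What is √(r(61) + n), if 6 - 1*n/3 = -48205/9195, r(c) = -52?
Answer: I*√6866213/613 ≈ 4.2746*I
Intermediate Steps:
n = 20675/613 (n = 18 - (-144615)/9195 = 18 - 3*(-9641/1839) = 18 + 9641/613 = 20675/613 ≈ 33.728)
√(r(61) + n) = √(-52 + 20675/613) = √(-11201/613) = I*√6866213/613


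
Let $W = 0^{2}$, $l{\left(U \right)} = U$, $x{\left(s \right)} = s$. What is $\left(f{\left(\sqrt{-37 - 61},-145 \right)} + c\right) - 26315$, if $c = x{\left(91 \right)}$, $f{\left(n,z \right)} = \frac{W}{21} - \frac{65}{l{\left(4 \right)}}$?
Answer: $- \frac{104961}{4} \approx -26240.0$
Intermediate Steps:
$W = 0$
$f{\left(n,z \right)} = - \frac{65}{4}$ ($f{\left(n,z \right)} = \frac{0}{21} - \frac{65}{4} = 0 \cdot \frac{1}{21} - \frac{65}{4} = 0 - \frac{65}{4} = - \frac{65}{4}$)
$c = 91$
$\left(f{\left(\sqrt{-37 - 61},-145 \right)} + c\right) - 26315 = \left(- \frac{65}{4} + 91\right) - 26315 = \frac{299}{4} - 26315 = - \frac{104961}{4}$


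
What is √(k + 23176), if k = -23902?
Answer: 11*I*√6 ≈ 26.944*I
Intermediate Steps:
√(k + 23176) = √(-23902 + 23176) = √(-726) = 11*I*√6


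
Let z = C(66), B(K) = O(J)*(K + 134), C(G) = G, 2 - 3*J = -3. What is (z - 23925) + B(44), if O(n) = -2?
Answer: -24215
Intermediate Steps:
J = 5/3 (J = ⅔ - ⅓*(-3) = ⅔ + 1 = 5/3 ≈ 1.6667)
B(K) = -268 - 2*K (B(K) = -2*(K + 134) = -2*(134 + K) = -268 - 2*K)
z = 66
(z - 23925) + B(44) = (66 - 23925) + (-268 - 2*44) = -23859 + (-268 - 88) = -23859 - 356 = -24215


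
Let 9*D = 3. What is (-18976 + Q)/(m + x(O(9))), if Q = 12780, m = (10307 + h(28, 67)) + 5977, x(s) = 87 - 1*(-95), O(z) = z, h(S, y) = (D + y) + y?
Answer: -18588/49801 ≈ -0.37325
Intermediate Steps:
D = ⅓ (D = (⅑)*3 = ⅓ ≈ 0.33333)
h(S, y) = ⅓ + 2*y (h(S, y) = (⅓ + y) + y = ⅓ + 2*y)
x(s) = 182 (x(s) = 87 + 95 = 182)
m = 49255/3 (m = (10307 + (⅓ + 2*67)) + 5977 = (10307 + (⅓ + 134)) + 5977 = (10307 + 403/3) + 5977 = 31324/3 + 5977 = 49255/3 ≈ 16418.)
(-18976 + Q)/(m + x(O(9))) = (-18976 + 12780)/(49255/3 + 182) = -6196/49801/3 = -6196*3/49801 = -18588/49801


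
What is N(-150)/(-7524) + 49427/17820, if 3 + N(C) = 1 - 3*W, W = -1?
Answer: 234767/84645 ≈ 2.7735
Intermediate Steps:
N(C) = 1 (N(C) = -3 + (1 - 3*(-1)) = -3 + (1 + 3) = -3 + 4 = 1)
N(-150)/(-7524) + 49427/17820 = 1/(-7524) + 49427/17820 = 1*(-1/7524) + 49427*(1/17820) = -1/7524 + 49427/17820 = 234767/84645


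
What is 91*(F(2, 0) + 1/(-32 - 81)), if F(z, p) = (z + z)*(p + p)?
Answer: -91/113 ≈ -0.80531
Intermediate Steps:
F(z, p) = 4*p*z (F(z, p) = (2*z)*(2*p) = 4*p*z)
91*(F(2, 0) + 1/(-32 - 81)) = 91*(4*0*2 + 1/(-32 - 81)) = 91*(0 + 1/(-113)) = 91*(0 - 1/113) = 91*(-1/113) = -91/113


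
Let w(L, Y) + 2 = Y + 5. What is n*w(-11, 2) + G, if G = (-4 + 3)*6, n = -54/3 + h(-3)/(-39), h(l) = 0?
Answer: -96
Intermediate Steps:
w(L, Y) = 3 + Y (w(L, Y) = -2 + (Y + 5) = -2 + (5 + Y) = 3 + Y)
n = -18 (n = -54/3 + 0/(-39) = -54*⅓ + 0*(-1/39) = -18 + 0 = -18)
G = -6 (G = -1*6 = -6)
n*w(-11, 2) + G = -18*(3 + 2) - 6 = -18*5 - 6 = -90 - 6 = -96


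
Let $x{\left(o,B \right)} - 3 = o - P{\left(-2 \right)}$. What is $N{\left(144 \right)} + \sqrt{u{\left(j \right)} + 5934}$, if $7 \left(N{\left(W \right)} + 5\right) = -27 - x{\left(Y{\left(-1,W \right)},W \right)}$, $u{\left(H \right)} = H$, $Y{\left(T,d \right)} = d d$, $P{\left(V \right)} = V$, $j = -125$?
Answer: $- \frac{20803}{7} + \sqrt{5809} \approx -2895.6$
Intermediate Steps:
$Y{\left(T,d \right)} = d^{2}$
$x{\left(o,B \right)} = 5 + o$ ($x{\left(o,B \right)} = 3 + \left(o - -2\right) = 3 + \left(o + 2\right) = 3 + \left(2 + o\right) = 5 + o$)
$N{\left(W \right)} = - \frac{67}{7} - \frac{W^{2}}{7}$ ($N{\left(W \right)} = -5 + \frac{-27 - \left(5 + W^{2}\right)}{7} = -5 + \frac{-32 - W^{2}}{7} = -5 - \left(\frac{32}{7} + \frac{W^{2}}{7}\right) = - \frac{67}{7} - \frac{W^{2}}{7}$)
$N{\left(144 \right)} + \sqrt{u{\left(j \right)} + 5934} = \left(- \frac{67}{7} - \frac{144^{2}}{7}\right) + \sqrt{-125 + 5934} = \left(- \frac{67}{7} - \frac{20736}{7}\right) + \sqrt{5809} = - \frac{20803}{7} + \sqrt{5809}$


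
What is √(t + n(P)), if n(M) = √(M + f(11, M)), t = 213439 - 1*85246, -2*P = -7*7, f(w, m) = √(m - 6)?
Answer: √(512772 + 2*√2*√(49 + √74))/2 ≈ 358.05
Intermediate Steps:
f(w, m) = √(-6 + m)
P = 49/2 (P = -(-7)*7/2 = -½*(-49) = 49/2 ≈ 24.500)
t = 128193 (t = 213439 - 85246 = 128193)
n(M) = √(M + √(-6 + M))
√(t + n(P)) = √(128193 + √(49/2 + √(-6 + 49/2))) = √(128193 + √(49/2 + √(37/2))) = √(128193 + √(49/2 + √74/2))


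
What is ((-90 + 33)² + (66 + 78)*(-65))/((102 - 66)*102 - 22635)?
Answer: 97/301 ≈ 0.32226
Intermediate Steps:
((-90 + 33)² + (66 + 78)*(-65))/((102 - 66)*102 - 22635) = ((-57)² + 144*(-65))/(36*102 - 22635) = (3249 - 9360)/(3672 - 22635) = -6111/(-18963) = -6111*(-1/18963) = 97/301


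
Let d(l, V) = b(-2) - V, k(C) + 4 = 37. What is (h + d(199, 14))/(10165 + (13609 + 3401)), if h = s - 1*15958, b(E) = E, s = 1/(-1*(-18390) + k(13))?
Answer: -294289001/500645025 ≈ -0.58782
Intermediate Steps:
k(C) = 33 (k(C) = -4 + 37 = 33)
s = 1/18423 (s = 1/(-1*(-18390) + 33) = 1/(18390 + 33) = 1/18423 ≈ 5.4280e-5)
h = -293994233/18423 (h = 1/18423 - 1*15958 = 1/18423 - 15958 = -293994233/18423 ≈ -15958.)
d(l, V) = -2 - V
(h + d(199, 14))/(10165 + (13609 + 3401)) = (-293994233/18423 + (-2 - 1*14))/(10165 + (13609 + 3401)) = (-293994233/18423 + (-2 - 14))/(10165 + 17010) = (-293994233/18423 - 16)/27175 = -294289001/18423*1/27175 = -294289001/500645025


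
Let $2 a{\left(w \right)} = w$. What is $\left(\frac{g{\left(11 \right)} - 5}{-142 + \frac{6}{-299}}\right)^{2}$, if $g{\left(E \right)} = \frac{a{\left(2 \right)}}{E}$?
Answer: $\frac{65173329}{54546536704} \approx 0.0011948$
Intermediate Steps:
$a{\left(w \right)} = \frac{w}{2}$
$g{\left(E \right)} = \frac{1}{E}$ ($g{\left(E \right)} = \frac{\frac{1}{2} \cdot 2}{E} = 1 \frac{1}{E} = \frac{1}{E}$)
$\left(\frac{g{\left(11 \right)} - 5}{-142 + \frac{6}{-299}}\right)^{2} = \left(\frac{\frac{1}{11} - 5}{-142 + \frac{6}{-299}}\right)^{2} = \left(\frac{\frac{1}{11} - 5}{-142 + 6 \left(- \frac{1}{299}\right)}\right)^{2} = \left(- \frac{54}{11 \left(-142 - \frac{6}{299}\right)}\right)^{2} = \left(- \frac{54}{11 \left(- \frac{42464}{299}\right)}\right)^{2} = \left(\left(- \frac{54}{11}\right) \left(- \frac{299}{42464}\right)\right)^{2} = \left(\frac{8073}{233552}\right)^{2} = \frac{65173329}{54546536704}$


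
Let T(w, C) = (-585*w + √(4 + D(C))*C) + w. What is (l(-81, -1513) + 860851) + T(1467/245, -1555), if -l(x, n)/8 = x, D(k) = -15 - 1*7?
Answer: 210210527/245 - 4665*I*√2 ≈ 8.58e+5 - 6597.3*I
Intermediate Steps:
D(k) = -22 (D(k) = -15 - 7 = -22)
l(x, n) = -8*x
T(w, C) = -584*w + 3*I*C*√2 (T(w, C) = (-585*w + √(4 - 22)*C) + w = (-585*w + √(-18)*C) + w = (-585*w + (3*I*√2)*C) + w = (-585*w + 3*I*C*√2) + w = -584*w + 3*I*C*√2)
(l(-81, -1513) + 860851) + T(1467/245, -1555) = (-8*(-81) + 860851) + (-856728/245 + 3*I*(-1555)*√2) = (648 + 860851) + (-856728/245 - 4665*I*√2) = 861499 + (-584*1467/245 - 4665*I*√2) = 861499 + (-856728/245 - 4665*I*√2) = 210210527/245 - 4665*I*√2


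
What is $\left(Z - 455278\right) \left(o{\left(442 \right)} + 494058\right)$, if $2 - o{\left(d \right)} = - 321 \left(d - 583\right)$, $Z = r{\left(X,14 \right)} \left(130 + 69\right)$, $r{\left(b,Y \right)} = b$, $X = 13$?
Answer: $-203167268109$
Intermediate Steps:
$Z = 2587$ ($Z = 13 \left(130 + 69\right) = 13 \cdot 199 = 2587$)
$o{\left(d \right)} = -187141 + 321 d$ ($o{\left(d \right)} = 2 - - 321 \left(d - 583\right) = 2 - - 321 \left(-583 + d\right) = 2 - \left(187143 - 321 d\right) = 2 + \left(-187143 + 321 d\right) = -187141 + 321 d$)
$\left(Z - 455278\right) \left(o{\left(442 \right)} + 494058\right) = \left(2587 - 455278\right) \left(\left(-187141 + 321 \cdot 442\right) + 494058\right) = - 452691 \left(\left(-187141 + 141882\right) + 494058\right) = - 452691 \left(-45259 + 494058\right) = \left(-452691\right) 448799 = -203167268109$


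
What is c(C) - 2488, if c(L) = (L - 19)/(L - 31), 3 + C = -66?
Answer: -62178/25 ≈ -2487.1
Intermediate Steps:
C = -69 (C = -3 - 66 = -69)
c(L) = (-19 + L)/(-31 + L)
c(C) - 2488 = (-19 - 69)/(-31 - 69) - 2488 = -88/(-100) - 2488 = -1/100*(-88) - 2488 = 22/25 - 2488 = -62178/25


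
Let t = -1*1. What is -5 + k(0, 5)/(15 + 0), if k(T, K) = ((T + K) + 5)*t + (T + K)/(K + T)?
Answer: -28/5 ≈ -5.6000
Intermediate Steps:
t = -1
k(T, K) = -4 - K - T (k(T, K) = ((T + K) + 5)*(-1) + (T + K)/(K + T) = ((K + T) + 5)*(-1) + (K + T)/(K + T) = (5 + K + T)*(-1) + 1 = (-5 - K - T) + 1 = -4 - K - T)
-5 + k(0, 5)/(15 + 0) = -5 + (-4 - 1*5 - 1*0)/(15 + 0) = -5 + (-4 - 5 + 0)/15 = -5 + (1/15)*(-9) = -5 - ⅗ = -28/5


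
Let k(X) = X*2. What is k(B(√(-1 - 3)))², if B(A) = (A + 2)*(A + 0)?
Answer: -128*I ≈ -128.0*I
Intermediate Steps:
B(A) = A*(2 + A) (B(A) = (2 + A)*A = A*(2 + A))
k(X) = 2*X
k(B(√(-1 - 3)))² = (2*(√(-1 - 3)*(2 + √(-1 - 3))))² = (2*(√(-4)*(2 + √(-4))))² = (2*((2*I)*(2 + 2*I)))² = (2*(2*I*(2 + 2*I)))² = (4*I*(2 + 2*I))² = -16*(2 + 2*I)²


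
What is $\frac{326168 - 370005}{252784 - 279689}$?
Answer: $\frac{43837}{26905} \approx 1.6293$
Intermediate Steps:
$\frac{326168 - 370005}{252784 - 279689} = - \frac{43837}{-26905} = \left(-43837\right) \left(- \frac{1}{26905}\right) = \frac{43837}{26905}$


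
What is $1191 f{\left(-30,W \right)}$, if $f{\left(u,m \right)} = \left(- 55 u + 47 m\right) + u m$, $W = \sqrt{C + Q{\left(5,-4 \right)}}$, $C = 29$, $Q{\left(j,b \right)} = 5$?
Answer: $1965150 + 20247 \sqrt{34} \approx 2.0832 \cdot 10^{6}$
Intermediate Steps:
$W = \sqrt{34}$ ($W = \sqrt{29 + 5} = \sqrt{34} \approx 5.8309$)
$f{\left(u,m \right)} = - 55 u + 47 m + m u$ ($f{\left(u,m \right)} = \left(- 55 u + 47 m\right) + m u = - 55 u + 47 m + m u$)
$1191 f{\left(-30,W \right)} = 1191 \left(\left(-55\right) \left(-30\right) + 47 \sqrt{34} + \sqrt{34} \left(-30\right)\right) = 1191 \left(1650 + 47 \sqrt{34} - 30 \sqrt{34}\right) = 1191 \left(1650 + 17 \sqrt{34}\right) = 1965150 + 20247 \sqrt{34}$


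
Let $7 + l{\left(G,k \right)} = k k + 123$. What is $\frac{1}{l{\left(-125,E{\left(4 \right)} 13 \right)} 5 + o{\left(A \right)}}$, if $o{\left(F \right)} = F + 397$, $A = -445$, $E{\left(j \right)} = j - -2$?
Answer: $\frac{1}{30952} \approx 3.2308 \cdot 10^{-5}$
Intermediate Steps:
$E{\left(j \right)} = 2 + j$ ($E{\left(j \right)} = j + 2 = 2 + j$)
$l{\left(G,k \right)} = 116 + k^{2}$ ($l{\left(G,k \right)} = -7 + \left(k k + 123\right) = -7 + \left(k^{2} + 123\right) = -7 + \left(123 + k^{2}\right) = 116 + k^{2}$)
$o{\left(F \right)} = 397 + F$
$\frac{1}{l{\left(-125,E{\left(4 \right)} 13 \right)} 5 + o{\left(A \right)}} = \frac{1}{\left(116 + \left(\left(2 + 4\right) 13\right)^{2}\right) 5 + \left(397 - 445\right)} = \frac{1}{\left(116 + \left(6 \cdot 13\right)^{2}\right) 5 - 48} = \frac{1}{\left(116 + 78^{2}\right) 5 - 48} = \frac{1}{\left(116 + 6084\right) 5 - 48} = \frac{1}{6200 \cdot 5 - 48} = \frac{1}{31000 - 48} = \frac{1}{30952}$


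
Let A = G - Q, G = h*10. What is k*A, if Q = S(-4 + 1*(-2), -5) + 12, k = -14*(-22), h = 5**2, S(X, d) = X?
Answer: 75152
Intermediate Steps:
h = 25
k = 308
G = 250 (G = 25*10 = 250)
Q = 6 (Q = (-4 + 1*(-2)) + 12 = (-4 - 2) + 12 = -6 + 12 = 6)
A = 244 (A = 250 - 1*6 = 250 - 6 = 244)
k*A = 308*244 = 75152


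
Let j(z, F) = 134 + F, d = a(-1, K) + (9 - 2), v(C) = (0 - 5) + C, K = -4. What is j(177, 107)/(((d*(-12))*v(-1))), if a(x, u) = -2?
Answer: 241/360 ≈ 0.66944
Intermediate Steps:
v(C) = -5 + C
d = 5 (d = -2 + (9 - 2) = -2 + 7 = 5)
j(177, 107)/(((d*(-12))*v(-1))) = (134 + 107)/(((5*(-12))*(-5 - 1))) = 241/((-60*(-6))) = 241/360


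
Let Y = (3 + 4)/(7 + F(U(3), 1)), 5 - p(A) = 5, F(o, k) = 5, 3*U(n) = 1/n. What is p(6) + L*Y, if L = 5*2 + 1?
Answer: 77/12 ≈ 6.4167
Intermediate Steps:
U(n) = 1/(3*n)
p(A) = 0 (p(A) = 5 - 1*5 = 5 - 5 = 0)
Y = 7/12 (Y = (3 + 4)/(7 + 5) = 7/12 ≈ 0.58333)
L = 11 (L = 10 + 1 = 11)
p(6) + L*Y = 0 + 11*(7/12) = 0 + 77/12 = 77/12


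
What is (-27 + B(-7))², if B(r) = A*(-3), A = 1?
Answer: 900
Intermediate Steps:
B(r) = -3 (B(r) = 1*(-3) = -3)
(-27 + B(-7))² = (-27 - 3)² = (-30)² = 900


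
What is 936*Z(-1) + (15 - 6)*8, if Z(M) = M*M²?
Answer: -864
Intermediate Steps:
Z(M) = M³
936*Z(-1) + (15 - 6)*8 = 936*(-1)³ + (15 - 6)*8 = 936*(-1) + 9*8 = -936 + 72 = -864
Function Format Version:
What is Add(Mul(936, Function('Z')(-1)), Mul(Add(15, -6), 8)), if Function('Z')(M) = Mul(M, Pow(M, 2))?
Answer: -864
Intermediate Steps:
Function('Z')(M) = Pow(M, 3)
Add(Mul(936, Function('Z')(-1)), Mul(Add(15, -6), 8)) = Add(Mul(936, Pow(-1, 3)), Mul(Add(15, -6), 8)) = Add(Mul(936, -1), Mul(9, 8)) = Add(-936, 72) = -864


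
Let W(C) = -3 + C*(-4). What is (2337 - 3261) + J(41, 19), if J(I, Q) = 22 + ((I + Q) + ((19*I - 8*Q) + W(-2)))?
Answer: -210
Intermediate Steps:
W(C) = -3 - 4*C
J(I, Q) = 27 - 7*Q + 20*I (J(I, Q) = 22 + ((I + Q) + ((19*I - 8*Q) + (-3 - 4*(-2)))) = 22 + ((I + Q) + ((-8*Q + 19*I) + (-3 + 8))) = 22 + ((I + Q) + ((-8*Q + 19*I) + 5)) = 22 + ((I + Q) + (5 - 8*Q + 19*I)) = 22 + (5 - 7*Q + 20*I) = 27 - 7*Q + 20*I)
(2337 - 3261) + J(41, 19) = (2337 - 3261) + (27 - 7*19 + 20*41) = -924 + (27 - 133 + 820) = -924 + 714 = -210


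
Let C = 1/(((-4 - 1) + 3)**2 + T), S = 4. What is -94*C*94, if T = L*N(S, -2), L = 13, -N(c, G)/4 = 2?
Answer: 2209/25 ≈ 88.360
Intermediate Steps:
N(c, G) = -8 (N(c, G) = -4*2 = -8)
T = -104 (T = 13*(-8) = -104)
C = -1/100 (C = 1/(((-4 - 1) + 3)**2 - 104) = 1/((-5 + 3)**2 - 104) = 1/((-2)**2 - 104) = 1/(4 - 104) = 1/(-100) = -1/100 ≈ -0.010000)
-94*C*94 = -94*(-1/100)*94 = (47/50)*94 = 2209/25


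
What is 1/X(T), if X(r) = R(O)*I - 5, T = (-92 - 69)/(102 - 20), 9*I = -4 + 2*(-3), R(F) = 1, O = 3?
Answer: -9/55 ≈ -0.16364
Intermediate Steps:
I = -10/9 (I = (-4 + 2*(-3))/9 = (-4 - 6)/9 = (⅑)*(-10) = -10/9 ≈ -1.1111)
T = -161/82 ≈ -1.9634
X(r) = -55/9 (X(r) = 1*(-10/9) - 5 = -10/9 - 5 = -55/9)
1/X(T) = 1/(-55/9) = -9/55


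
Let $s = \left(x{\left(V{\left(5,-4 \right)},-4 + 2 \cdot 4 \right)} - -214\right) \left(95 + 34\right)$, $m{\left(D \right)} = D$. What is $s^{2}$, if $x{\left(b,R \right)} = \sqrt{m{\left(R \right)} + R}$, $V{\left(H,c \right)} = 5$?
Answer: $762224364 + 14244696 \sqrt{2} \approx 7.8237 \cdot 10^{8}$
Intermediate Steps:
$x{\left(b,R \right)} = \sqrt{2} \sqrt{R}$ ($x{\left(b,R \right)} = \sqrt{R + R} = \sqrt{2 R} = \sqrt{2} \sqrt{R}$)
$s = 27606 + 258 \sqrt{2}$ ($s = \left(\sqrt{2} \sqrt{-4 + 2 \cdot 4} - -214\right) \left(95 + 34\right) = \left(\sqrt{2} \sqrt{-4 + 8} + 214\right) 129 = \left(\sqrt{2} \sqrt{4} + 214\right) 129 = \left(\sqrt{2} \cdot 2 + 214\right) 129 = \left(2 \sqrt{2} + 214\right) 129 = \left(214 + 2 \sqrt{2}\right) 129 = 27606 + 258 \sqrt{2} \approx 27971.0$)
$s^{2} = \left(27606 + 258 \sqrt{2}\right)^{2}$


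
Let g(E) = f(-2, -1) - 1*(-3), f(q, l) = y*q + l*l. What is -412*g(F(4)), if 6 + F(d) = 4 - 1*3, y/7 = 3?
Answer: 15656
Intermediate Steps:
y = 21 (y = 7*3 = 21)
F(d) = -5 (F(d) = -6 + (4 - 1*3) = -6 + (4 - 3) = -6 + 1 = -5)
f(q, l) = l² + 21*q (f(q, l) = 21*q + l*l = 21*q + l² = l² + 21*q)
g(E) = -38 (g(E) = ((-1)² + 21*(-2)) - 1*(-3) = (1 - 42) + 3 = -41 + 3 = -38)
-412*g(F(4)) = -412*(-38) = 15656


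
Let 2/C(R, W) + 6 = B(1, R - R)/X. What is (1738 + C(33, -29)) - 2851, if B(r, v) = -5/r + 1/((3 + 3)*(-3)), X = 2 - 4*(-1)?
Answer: -822723/739 ≈ -1113.3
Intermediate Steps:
X = 6 (X = 2 + 4 = 6)
B(r, v) = -1/18 - 5/r (B(r, v) = -5/r - ⅓/6 = -5/r + (⅙)*(-⅓) = -5/r - 1/18 = -1/18 - 5/r)
C(R, W) = -216/739 (C(R, W) = 2/(-6 + ((1/18)*(-90 - 1*1)/1)/6) = 2/(-6 + ((1/18)*1*(-90 - 1))*(⅙)) = 2/(-6 + ((1/18)*1*(-91))*(⅙)) = 2/(-6 - 91/18*⅙) = 2/(-6 - 91/108) = 2/(-739/108) = 2*(-108/739) = -216/739)
(1738 + C(33, -29)) - 2851 = (1738 - 216/739) - 2851 = 1284166/739 - 2851 = -822723/739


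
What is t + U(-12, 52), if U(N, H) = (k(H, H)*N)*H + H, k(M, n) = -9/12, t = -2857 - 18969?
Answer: -21306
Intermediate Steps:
t = -21826
k(M, n) = -¾ (k(M, n) = -9*1/12 = -¾)
U(N, H) = H - 3*H*N/4 (U(N, H) = (-3*N/4)*H + H = -3*H*N/4 + H = H - 3*H*N/4)
t + U(-12, 52) = -21826 + (¼)*52*(4 - 3*(-12)) = -21826 + (¼)*52*(4 + 36) = -21826 + (¼)*52*40 = -21826 + 520 = -21306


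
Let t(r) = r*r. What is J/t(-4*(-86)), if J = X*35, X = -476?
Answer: -4165/29584 ≈ -0.14079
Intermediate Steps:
t(r) = r²
J = -16660 (J = -476*35 = -16660)
J/t(-4*(-86)) = -16660/((-4*(-86))²) = -16660/(344²) = -16660/118336 = -16660*1/118336 = -4165/29584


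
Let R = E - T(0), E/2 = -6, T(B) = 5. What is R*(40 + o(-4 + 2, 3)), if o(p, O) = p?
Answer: -646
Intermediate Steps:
E = -12 (E = 2*(-6) = -12)
R = -17 (R = -12 - 1*5 = -12 - 5 = -17)
R*(40 + o(-4 + 2, 3)) = -17*(40 + (-4 + 2)) = -17*(40 - 2) = -17*38 = -646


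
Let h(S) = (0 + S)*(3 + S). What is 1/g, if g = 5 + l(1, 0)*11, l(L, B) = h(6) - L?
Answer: 1/588 ≈ 0.0017007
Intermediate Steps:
h(S) = S*(3 + S)
l(L, B) = 54 - L (l(L, B) = 6*(3 + 6) - L = 6*9 - L = 54 - L)
g = 588 (g = 5 + (54 - 1*1)*11 = 5 + (54 - 1)*11 = 5 + 53*11 = 5 + 583 = 588)
1/g = 1/588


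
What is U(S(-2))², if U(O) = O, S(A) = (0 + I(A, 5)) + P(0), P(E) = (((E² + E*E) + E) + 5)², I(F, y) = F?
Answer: 529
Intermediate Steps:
P(E) = (5 + E + 2*E²)² (P(E) = (((E² + E²) + E) + 5)² = ((2*E² + E) + 5)² = ((E + 2*E²) + 5)² = (5 + E + 2*E²)²)
S(A) = 25 + A (S(A) = (0 + A) + (5 + 0 + 2*0²)² = A + (5 + 0 + 2*0)² = A + (5 + 0 + 0)² = A + 5² = A + 25 = 25 + A)
U(S(-2))² = (25 - 2)² = 23² = 529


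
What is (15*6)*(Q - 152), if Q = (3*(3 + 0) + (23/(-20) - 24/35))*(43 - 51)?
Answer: -131868/7 ≈ -18838.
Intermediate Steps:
Q = -2006/35 (Q = (3*3 + (23*(-1/20) - 24*1/35))*(-8) = (9 + (-23/20 - 24/35))*(-8) = (9 - 257/140)*(-8) = (1003/140)*(-8) = -2006/35 ≈ -57.314)
(15*6)*(Q - 152) = (15*6)*(-2006/35 - 152) = 90*(-7326/35) = -131868/7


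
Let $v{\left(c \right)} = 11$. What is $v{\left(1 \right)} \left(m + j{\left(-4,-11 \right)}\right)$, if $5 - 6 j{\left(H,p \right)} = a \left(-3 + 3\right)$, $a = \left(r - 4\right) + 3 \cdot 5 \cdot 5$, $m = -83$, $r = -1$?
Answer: $- \frac{5423}{6} \approx -903.83$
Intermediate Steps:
$a = 70$ ($a = \left(-1 - 4\right) + 3 \cdot 5 \cdot 5 = -5 + 15 \cdot 5 = -5 + 75 = 70$)
$j{\left(H,p \right)} = \frac{5}{6}$ ($j{\left(H,p \right)} = \frac{5}{6} - \frac{70 \left(-3 + 3\right)}{6} = \frac{5}{6} - \frac{70 \cdot 0}{6} = \frac{5}{6} - 0 = \frac{5}{6} + 0 = \frac{5}{6}$)
$v{\left(1 \right)} \left(m + j{\left(-4,-11 \right)}\right) = 11 \left(-83 + \frac{5}{6}\right) = 11 \left(- \frac{493}{6}\right) = - \frac{5423}{6}$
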